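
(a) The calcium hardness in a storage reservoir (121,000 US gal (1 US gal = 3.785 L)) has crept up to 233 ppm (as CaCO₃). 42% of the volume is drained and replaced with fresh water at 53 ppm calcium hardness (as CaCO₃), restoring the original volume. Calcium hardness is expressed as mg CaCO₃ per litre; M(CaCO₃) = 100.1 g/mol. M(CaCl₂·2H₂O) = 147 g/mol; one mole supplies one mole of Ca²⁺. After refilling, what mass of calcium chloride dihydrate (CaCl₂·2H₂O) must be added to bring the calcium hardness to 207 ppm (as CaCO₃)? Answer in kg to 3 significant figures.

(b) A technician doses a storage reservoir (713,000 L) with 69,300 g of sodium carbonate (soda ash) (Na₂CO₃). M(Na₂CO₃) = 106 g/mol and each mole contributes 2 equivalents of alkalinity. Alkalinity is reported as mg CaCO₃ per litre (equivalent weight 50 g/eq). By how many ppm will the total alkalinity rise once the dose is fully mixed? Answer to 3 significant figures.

(a) 33.4 kg; (b) 91.7 ppm

(a) Volume: 121,000 US gal × 3.785 L/gal = 457,985 L.
(a) After draining 42% and refilling: 233 × 0.58 + 53 × 0.42 = 157.4 ppm.
(a) Deficit to target: 207 − 157.4 = 49.6 mg/L.
(a) As CaCO₃: 49.6 mg/L × 457,985 L = 22,720 g; ÷ 100.1 = 226.9 mol Ca²⁺.
(a) Mass: 226.9 × 147 = 33,360 g.

(b) Moles of Na₂CO₃: 69,300 g ÷ 106 g/mol = 653.8 mol → 1308 eq of alkalinity.
(b) As CaCO₃: 1308 eq × 50 g/eq = 65,380 g.
(b) Rise: 65,380 g / 713,000 L × 1000 = 91.69 mg/L.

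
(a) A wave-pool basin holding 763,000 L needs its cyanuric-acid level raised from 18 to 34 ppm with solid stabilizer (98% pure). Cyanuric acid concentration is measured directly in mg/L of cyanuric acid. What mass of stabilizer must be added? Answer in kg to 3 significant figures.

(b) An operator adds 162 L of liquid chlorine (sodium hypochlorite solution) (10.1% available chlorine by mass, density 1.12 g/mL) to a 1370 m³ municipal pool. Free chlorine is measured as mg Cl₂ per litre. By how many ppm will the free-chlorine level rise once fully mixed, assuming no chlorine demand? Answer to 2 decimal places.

(a) CYA to add: (34 − 18) = 16 mg/L × 763,000 L = 12,210 g cyanuric acid.
(a) At 98% purity: 12,210 / 0.98 = 12,460 g product.

(b) Volume: 1370 m³ = 1,370,000 L.
(b) Mass of solution: 162 L × 1000 mL/L × 1.12 g/mL = 181,400 g.
(b) Available chlorine delivered: 181,400 g × 0.101 = 18,330 g as Cl₂.
(b) Concentration rise: 18,330 g / 1,370,000 L = 13.38 mg/L = 13.38 ppm.

(a) 12.5 kg; (b) 13.38 ppm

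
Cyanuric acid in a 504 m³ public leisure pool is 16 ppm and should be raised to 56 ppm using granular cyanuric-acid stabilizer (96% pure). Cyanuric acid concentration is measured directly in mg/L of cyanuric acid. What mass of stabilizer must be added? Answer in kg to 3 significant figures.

21.0 kg

Volume: 504 m³ = 504,000 L.
CYA to add: (56 − 16) = 40 mg/L × 504,000 L = 20,160 g cyanuric acid.
At 96% purity: 20,160 / 0.96 = 21,000 g product.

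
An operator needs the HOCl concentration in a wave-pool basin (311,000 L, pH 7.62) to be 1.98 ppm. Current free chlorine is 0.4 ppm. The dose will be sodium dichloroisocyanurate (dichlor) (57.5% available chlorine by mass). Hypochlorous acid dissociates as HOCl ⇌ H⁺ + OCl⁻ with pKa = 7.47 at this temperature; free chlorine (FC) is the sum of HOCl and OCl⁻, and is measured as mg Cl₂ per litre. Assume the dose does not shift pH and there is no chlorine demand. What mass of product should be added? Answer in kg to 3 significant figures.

2.37 kg

[OCl⁻]/[HOCl] = 10^(pH − pKa) = 10^(7.62 − 7.47) = 1.413; fraction as HOCl = 1/(1 + 1.413) = 0.4145.
Free chlorine required for 1.98 ppm HOCl: 1.98 / 0.4145 = 4.777 ppm.
FC to add: 4.777 − 0.4 = 4.377 mg/L as Cl₂.
Cl₂ equivalent: 4.377 mg/L × 311,000 L = 1361 g.
Product at 57.5% available Cl: 1361 / 0.575 = 2367 g.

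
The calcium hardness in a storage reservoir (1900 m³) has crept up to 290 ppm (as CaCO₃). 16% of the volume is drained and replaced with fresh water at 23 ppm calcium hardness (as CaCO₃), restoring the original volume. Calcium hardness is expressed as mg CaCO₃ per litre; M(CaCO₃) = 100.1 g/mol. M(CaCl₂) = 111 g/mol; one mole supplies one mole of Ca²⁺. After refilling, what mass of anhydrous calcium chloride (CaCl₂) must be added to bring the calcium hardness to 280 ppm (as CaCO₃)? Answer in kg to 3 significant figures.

68.9 kg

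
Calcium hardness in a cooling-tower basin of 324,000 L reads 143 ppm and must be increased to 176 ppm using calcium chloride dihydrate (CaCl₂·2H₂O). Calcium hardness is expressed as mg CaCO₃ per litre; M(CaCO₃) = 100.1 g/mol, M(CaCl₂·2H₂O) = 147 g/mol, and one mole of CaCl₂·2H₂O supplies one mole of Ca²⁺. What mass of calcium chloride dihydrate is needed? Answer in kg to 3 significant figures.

15.7 kg

Hardness to add: (176 − 143) = 33 mg/L as CaCO₃ × 324,000 L = 10,690 g as CaCO₃.
Moles of Ca²⁺ (1 mol Ca²⁺ ≡ 1 mol CaCO₃): 10,690 / 100.1 g/mol = 106.8 mol.
Mass of CaCl₂·2H₂O: 106.8 × 147 = 15,700 g.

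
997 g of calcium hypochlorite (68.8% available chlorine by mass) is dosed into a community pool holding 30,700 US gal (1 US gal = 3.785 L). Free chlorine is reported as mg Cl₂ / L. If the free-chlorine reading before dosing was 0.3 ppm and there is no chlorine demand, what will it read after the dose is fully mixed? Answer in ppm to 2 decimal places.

6.20 ppm

Volume: 30,700 US gal × 3.785 L/gal = 116,200 L.
Available chlorine delivered: 997 g × 0.688 = 685.9 g as Cl₂.
Concentration rise: 685.9 g / 116,200 L = 5.903 mg/L = 5.90 ppm.
Final FC: 0.3 + 5.90 = 6.20 ppm.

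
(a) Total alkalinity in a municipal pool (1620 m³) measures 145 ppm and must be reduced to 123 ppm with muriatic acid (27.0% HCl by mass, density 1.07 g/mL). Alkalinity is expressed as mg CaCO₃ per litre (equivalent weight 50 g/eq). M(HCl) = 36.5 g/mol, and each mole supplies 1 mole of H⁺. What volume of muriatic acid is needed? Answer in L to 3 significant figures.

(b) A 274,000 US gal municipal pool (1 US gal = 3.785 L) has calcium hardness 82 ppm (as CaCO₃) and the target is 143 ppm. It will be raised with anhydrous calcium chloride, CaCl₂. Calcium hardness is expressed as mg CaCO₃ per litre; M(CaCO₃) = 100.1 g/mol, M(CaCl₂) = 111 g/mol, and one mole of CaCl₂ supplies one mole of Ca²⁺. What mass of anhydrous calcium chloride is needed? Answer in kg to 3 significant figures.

(a) 90.1 L; (b) 70.2 kg

(a) Volume: 1620 m³ = 1,620,000 L.
(a) Alkalinity to neutralize: (145 − 123) = 22 mg/L as CaCO₃ × 1,620,000 L = 35,640 g as CaCO₃.
(a) Equivalents of H⁺ required: 35,640 ÷ 50 g/eq = 712.8 eq = 712.8 mol HCl.
(a) Mass of HCl: 712.8 × 36.5 = 26,020 g.
(a) Mass of 27.0% solution: 26,020 / 0.27 = 96,360 g.
(a) Volume: 96,360 g ÷ 1.07 g/mL = 90,060 mL.

(b) Volume: 274,000 US gal × 3.785 L/gal = 1,037,090 L.
(b) Hardness to add: (143 − 82) = 61 mg/L as CaCO₃ × 1,037,090 L = 63,260 g as CaCO₃.
(b) Moles of Ca²⁺ (1 mol Ca²⁺ ≡ 1 mol CaCO₃): 63,260 / 100.1 g/mol = 632 mol.
(b) Mass of CaCl₂: 632 × 111 = 70,150 g.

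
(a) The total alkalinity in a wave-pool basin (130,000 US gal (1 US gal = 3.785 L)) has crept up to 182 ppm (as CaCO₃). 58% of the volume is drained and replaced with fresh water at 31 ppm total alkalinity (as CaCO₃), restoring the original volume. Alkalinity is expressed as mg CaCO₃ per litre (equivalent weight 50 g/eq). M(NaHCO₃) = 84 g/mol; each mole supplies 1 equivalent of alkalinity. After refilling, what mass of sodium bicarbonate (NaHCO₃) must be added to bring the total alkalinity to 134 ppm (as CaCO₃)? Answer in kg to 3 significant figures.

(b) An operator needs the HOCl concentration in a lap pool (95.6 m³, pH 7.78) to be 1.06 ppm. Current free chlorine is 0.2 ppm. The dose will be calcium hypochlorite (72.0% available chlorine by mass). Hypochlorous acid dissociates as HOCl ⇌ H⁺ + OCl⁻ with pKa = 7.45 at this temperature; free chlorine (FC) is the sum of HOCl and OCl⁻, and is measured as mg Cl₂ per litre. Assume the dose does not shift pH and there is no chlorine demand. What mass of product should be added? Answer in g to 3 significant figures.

(a) Volume: 130,000 US gal × 3.785 L/gal = 492,050 L.
(a) After draining 58% and refilling: 182 × 0.42 + 31 × 0.58 = 94.42 ppm.
(a) Deficit to target: 134 − 94.42 = 39.58 mg/L.
(a) As CaCO₃: 39.58 mg/L × 492,050 L = 19,480 g; ÷ 50 g/eq ÷ 1 = 389.5 mol NaHCO₃.
(a) Mass: 389.5 × 84 = 32,720 g.

(b) Volume: 95.6 m³ = 95,600 L.
(b) [OCl⁻]/[HOCl] = 10^(pH − pKa) = 10^(7.78 − 7.45) = 2.138; fraction as HOCl = 1/(1 + 2.138) = 0.3187.
(b) Free chlorine required for 1.06 ppm HOCl: 1.06 / 0.3187 = 3.326 ppm.
(b) FC to add: 3.326 − 0.2 = 3.126 mg/L as Cl₂.
(b) Cl₂ equivalent: 3.126 mg/L × 95,600 L = 298.9 g.
(b) Product at 72.0% available Cl: 298.9 / 0.72 = 415.1 g.

(a) 32.7 kg; (b) 415 g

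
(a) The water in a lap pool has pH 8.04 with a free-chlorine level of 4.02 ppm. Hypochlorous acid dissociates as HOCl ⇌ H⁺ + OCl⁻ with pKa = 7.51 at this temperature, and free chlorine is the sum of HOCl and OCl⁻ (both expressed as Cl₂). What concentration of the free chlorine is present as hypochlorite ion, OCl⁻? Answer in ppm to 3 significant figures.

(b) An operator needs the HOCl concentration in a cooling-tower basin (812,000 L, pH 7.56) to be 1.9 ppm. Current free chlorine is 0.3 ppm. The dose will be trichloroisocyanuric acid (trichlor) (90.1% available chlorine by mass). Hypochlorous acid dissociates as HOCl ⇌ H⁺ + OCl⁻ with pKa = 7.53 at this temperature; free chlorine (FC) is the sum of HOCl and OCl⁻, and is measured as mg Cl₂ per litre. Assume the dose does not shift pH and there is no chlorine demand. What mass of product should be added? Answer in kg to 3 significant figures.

(a) [OCl⁻]/[HOCl] = 10^(pH − pKa) = 10^(8.04 − 7.51) = 10^0.53 = 3.388.
(a) Fraction as HOCl = 1 / (1 + 3.388) = 0.2279.
(a) OCl⁻ = (1 − 0.2279) × 4.02 ppm = 3.104 ppm.

(b) [OCl⁻]/[HOCl] = 10^(pH − pKa) = 10^(7.56 − 7.53) = 1.072; fraction as HOCl = 1/(1 + 1.072) = 0.4827.
(b) Free chlorine required for 1.9 ppm HOCl: 1.9 / 0.4827 = 3.936 ppm.
(b) FC to add: 3.936 − 0.3 = 3.636 mg/L as Cl₂.
(b) Cl₂ equivalent: 3.636 mg/L × 812,000 L = 2952 g.
(b) Product at 90.1% available Cl: 2952 / 0.901 = 3277 g.

(a) 3.10 ppm; (b) 3.28 kg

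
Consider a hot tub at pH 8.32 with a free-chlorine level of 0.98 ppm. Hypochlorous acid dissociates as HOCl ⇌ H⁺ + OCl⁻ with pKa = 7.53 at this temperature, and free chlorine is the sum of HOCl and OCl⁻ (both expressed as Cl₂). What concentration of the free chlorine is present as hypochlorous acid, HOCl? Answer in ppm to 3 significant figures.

[OCl⁻]/[HOCl] = 10^(pH − pKa) = 10^(8.32 − 7.53) = 10^0.79 = 6.166.
Fraction as HOCl = 1 / (1 + 6.166) = 0.1395.
HOCl = 0.1395 × 0.98 ppm = 0.1368 ppm.

0.137 ppm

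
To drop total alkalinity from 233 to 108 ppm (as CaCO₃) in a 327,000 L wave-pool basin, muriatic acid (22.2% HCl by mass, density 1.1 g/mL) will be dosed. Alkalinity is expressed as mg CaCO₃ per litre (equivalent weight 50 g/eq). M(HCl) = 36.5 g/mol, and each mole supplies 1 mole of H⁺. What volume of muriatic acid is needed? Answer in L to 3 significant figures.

Alkalinity to neutralize: (233 − 108) = 125 mg/L as CaCO₃ × 327,000 L = 40,880 g as CaCO₃.
Equivalents of H⁺ required: 40,880 ÷ 50 g/eq = 817.5 eq = 817.5 mol HCl.
Mass of HCl: 817.5 × 36.5 = 29,840 g.
Mass of 22.2% solution: 29,840 / 0.222 = 134,400 g.
Volume: 134,400 g ÷ 1.1 g/mL = 122,200 mL.

122 L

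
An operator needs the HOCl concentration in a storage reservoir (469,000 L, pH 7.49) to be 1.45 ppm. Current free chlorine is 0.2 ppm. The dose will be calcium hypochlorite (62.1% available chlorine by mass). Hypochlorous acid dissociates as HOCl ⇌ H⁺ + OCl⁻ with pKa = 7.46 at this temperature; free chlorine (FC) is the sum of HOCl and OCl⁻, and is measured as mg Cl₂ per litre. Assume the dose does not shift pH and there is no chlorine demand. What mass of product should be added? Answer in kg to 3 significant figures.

2.12 kg

[OCl⁻]/[HOCl] = 10^(pH − pKa) = 10^(7.49 − 7.46) = 1.072; fraction as HOCl = 1/(1 + 1.072) = 0.4827.
Free chlorine required for 1.45 ppm HOCl: 1.45 / 0.4827 = 3.004 ppm.
FC to add: 3.004 − 0.2 = 2.804 mg/L as Cl₂.
Cl₂ equivalent: 2.804 mg/L × 469,000 L = 1315 g.
Product at 62.1% available Cl: 1315 / 0.621 = 2117 g.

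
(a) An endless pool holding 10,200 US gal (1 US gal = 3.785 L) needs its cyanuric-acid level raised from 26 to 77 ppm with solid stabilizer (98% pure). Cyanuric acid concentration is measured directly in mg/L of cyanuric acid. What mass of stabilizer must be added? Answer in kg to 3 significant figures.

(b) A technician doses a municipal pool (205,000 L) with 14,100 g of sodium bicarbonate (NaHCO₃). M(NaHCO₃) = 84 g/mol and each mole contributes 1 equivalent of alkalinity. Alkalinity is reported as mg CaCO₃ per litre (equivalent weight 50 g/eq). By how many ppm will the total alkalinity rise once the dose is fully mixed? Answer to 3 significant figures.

(a) Volume: 10,200 US gal × 3.785 L/gal = 38,607 L.
(a) CYA to add: (77 − 26) = 51 mg/L × 38,607 L = 1969 g cyanuric acid.
(a) At 98% purity: 1969 / 0.98 = 2009 g product.

(b) Moles of NaHCO₃: 14,100 g ÷ 84 g/mol = 167.9 mol → 167.9 eq of alkalinity.
(b) As CaCO₃: 167.9 eq × 50 g/eq = 8393 g.
(b) Rise: 8393 g / 205,000 L × 1000 = 40.94 mg/L.

(a) 2.01 kg; (b) 40.9 ppm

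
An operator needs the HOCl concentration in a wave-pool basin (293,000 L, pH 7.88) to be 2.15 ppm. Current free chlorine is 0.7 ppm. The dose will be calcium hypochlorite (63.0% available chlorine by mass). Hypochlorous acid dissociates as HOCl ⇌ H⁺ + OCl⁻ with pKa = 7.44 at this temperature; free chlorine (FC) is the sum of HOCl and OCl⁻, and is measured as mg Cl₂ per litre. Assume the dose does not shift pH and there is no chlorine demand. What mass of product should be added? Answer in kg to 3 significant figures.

3.43 kg

[OCl⁻]/[HOCl] = 10^(pH − pKa) = 10^(7.88 − 7.44) = 2.754; fraction as HOCl = 1/(1 + 2.754) = 0.2664.
Free chlorine required for 2.15 ppm HOCl: 2.15 / 0.2664 = 8.072 ppm.
FC to add: 8.072 − 0.7 = 7.372 mg/L as Cl₂.
Cl₂ equivalent: 7.372 mg/L × 293,000 L = 2160 g.
Product at 63.0% available Cl: 2160 / 0.63 = 3428 g.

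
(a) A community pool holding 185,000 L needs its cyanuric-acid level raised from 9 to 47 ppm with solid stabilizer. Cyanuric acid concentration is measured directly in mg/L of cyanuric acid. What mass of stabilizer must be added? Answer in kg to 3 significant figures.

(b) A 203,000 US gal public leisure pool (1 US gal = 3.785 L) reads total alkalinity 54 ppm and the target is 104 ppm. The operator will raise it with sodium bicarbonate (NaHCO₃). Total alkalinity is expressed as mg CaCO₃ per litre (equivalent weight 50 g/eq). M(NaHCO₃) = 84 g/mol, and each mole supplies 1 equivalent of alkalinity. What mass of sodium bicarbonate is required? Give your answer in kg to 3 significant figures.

(a) CYA to add: (47 − 9) = 38 mg/L × 185,000 L = 7030 g cyanuric acid.

(b) Volume: 203,000 US gal × 3.785 L/gal = 768,355 L.
(b) Alkalinity to add: (104 − 54) = 50 mg/L as CaCO₃ × 768,355 L = 38,420 g as CaCO₃.
(b) Equivalents: 38,420 g ÷ 50 g/eq = 768.4 eq.
(b) NaHCO₃ supplies 1 eq per mole → 768.4 mol.
(b) Mass: 768.4 mol × 84 g/mol = 64,540 g.

(a) 7.03 kg; (b) 64.5 kg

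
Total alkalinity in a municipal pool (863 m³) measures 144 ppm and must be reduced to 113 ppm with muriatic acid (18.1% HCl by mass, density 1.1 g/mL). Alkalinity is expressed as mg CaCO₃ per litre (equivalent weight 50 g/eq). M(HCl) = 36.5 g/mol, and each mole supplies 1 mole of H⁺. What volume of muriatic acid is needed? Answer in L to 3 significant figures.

98.1 L

Volume: 863 m³ = 863,000 L.
Alkalinity to neutralize: (144 − 113) = 31 mg/L as CaCO₃ × 863,000 L = 26,750 g as CaCO₃.
Equivalents of H⁺ required: 26,750 ÷ 50 g/eq = 535.1 eq = 535.1 mol HCl.
Mass of HCl: 535.1 × 36.5 = 19,530 g.
Mass of 18.1% solution: 19,530 / 0.181 = 107,900 g.
Volume: 107,900 g ÷ 1.1 g/mL = 98,090 mL.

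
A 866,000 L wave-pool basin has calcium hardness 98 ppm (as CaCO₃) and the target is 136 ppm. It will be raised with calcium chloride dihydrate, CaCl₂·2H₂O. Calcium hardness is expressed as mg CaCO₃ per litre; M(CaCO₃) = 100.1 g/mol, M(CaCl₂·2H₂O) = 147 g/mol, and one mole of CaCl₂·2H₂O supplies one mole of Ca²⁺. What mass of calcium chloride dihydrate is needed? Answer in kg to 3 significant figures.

48.3 kg

Hardness to add: (136 − 98) = 38 mg/L as CaCO₃ × 866,000 L = 32,910 g as CaCO₃.
Moles of Ca²⁺ (1 mol Ca²⁺ ≡ 1 mol CaCO₃): 32,910 / 100.1 g/mol = 328.8 mol.
Mass of CaCl₂·2H₂O: 328.8 × 147 = 48,330 g.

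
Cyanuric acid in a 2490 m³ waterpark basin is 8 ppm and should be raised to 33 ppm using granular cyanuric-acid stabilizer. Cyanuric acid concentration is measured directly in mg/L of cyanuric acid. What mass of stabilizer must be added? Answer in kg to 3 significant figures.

Volume: 2490 m³ = 2,490,000 L.
CYA to add: (33 − 8) = 25 mg/L × 2,490,000 L = 62,250 g cyanuric acid.

62.2 kg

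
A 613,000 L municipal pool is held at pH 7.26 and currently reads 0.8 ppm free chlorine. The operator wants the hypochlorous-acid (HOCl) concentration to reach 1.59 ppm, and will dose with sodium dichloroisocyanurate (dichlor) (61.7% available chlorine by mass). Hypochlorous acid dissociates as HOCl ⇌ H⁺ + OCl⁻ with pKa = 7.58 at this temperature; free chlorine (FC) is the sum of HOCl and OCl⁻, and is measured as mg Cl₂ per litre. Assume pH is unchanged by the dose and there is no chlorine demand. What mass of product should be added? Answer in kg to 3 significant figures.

1.54 kg

[OCl⁻]/[HOCl] = 10^(pH − pKa) = 10^(7.26 − 7.58) = 0.4786; fraction as HOCl = 1/(1 + 0.4786) = 0.6763.
Free chlorine required for 1.59 ppm HOCl: 1.59 / 0.6763 = 2.351 ppm.
FC to add: 2.351 − 0.8 = 1.551 mg/L as Cl₂.
Cl₂ equivalent: 1.551 mg/L × 613,000 L = 950.8 g.
Product at 61.7% available Cl: 950.8 / 0.617 = 1541 g.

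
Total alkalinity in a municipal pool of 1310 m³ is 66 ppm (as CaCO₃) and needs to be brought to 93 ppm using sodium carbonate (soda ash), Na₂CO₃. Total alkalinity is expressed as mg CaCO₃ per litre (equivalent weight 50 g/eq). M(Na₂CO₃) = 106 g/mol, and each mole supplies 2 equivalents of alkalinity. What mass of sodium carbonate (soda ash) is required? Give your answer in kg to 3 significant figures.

37.5 kg

Volume: 1310 m³ = 1,310,000 L.
Alkalinity to add: (93 − 66) = 27 mg/L as CaCO₃ × 1,310,000 L = 35,370 g as CaCO₃.
Equivalents: 35,370 g ÷ 50 g/eq = 707.4 eq.
Each mole of Na₂CO₃ supplies 2 eq, so 707.4 / 2 = 353.7 mol.
Mass: 353.7 mol × 106 g/mol = 37,490 g.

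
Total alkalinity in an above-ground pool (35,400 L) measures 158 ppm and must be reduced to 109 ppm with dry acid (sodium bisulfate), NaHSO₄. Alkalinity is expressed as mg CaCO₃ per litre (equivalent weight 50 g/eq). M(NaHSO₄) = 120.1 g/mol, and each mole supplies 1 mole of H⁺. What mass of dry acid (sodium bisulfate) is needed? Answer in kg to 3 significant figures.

Alkalinity to neutralize: (158 − 109) = 49 mg/L as CaCO₃ × 35,400 L = 1735 g as CaCO₃.
Equivalents of H⁺ required: 1735 ÷ 50 g/eq = 34.69 eq = 34.69 mol NaHSO₄.
Mass of NaHSO₄: 34.69 × 120.1 = 4167 g.

4.17 kg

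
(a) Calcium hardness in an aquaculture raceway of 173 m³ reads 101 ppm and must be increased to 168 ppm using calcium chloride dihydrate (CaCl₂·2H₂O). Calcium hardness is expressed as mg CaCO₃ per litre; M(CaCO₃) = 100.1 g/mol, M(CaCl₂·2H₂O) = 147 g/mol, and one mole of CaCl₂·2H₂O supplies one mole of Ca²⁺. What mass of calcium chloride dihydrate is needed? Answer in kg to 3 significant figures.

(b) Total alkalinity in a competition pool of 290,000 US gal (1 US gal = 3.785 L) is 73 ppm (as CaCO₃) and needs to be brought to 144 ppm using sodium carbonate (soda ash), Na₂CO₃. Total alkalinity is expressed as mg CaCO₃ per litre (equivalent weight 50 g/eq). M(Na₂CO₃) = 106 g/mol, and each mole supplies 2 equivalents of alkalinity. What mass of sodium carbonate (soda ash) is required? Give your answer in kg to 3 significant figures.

(a) 17.0 kg; (b) 82.6 kg

(a) Volume: 173 m³ = 173,000 L.
(a) Hardness to add: (168 − 101) = 67 mg/L as CaCO₃ × 173,000 L = 11,590 g as CaCO₃.
(a) Moles of Ca²⁺ (1 mol Ca²⁺ ≡ 1 mol CaCO₃): 11,590 / 100.1 g/mol = 115.8 mol.
(a) Mass of CaCl₂·2H₂O: 115.8 × 147 = 17,020 g.

(b) Volume: 290,000 US gal × 3.785 L/gal = 1,097,650 L.
(b) Alkalinity to add: (144 − 73) = 71 mg/L as CaCO₃ × 1,097,650 L = 77,930 g as CaCO₃.
(b) Equivalents: 77,930 g ÷ 50 g/eq = 1559 eq.
(b) Each mole of Na₂CO₃ supplies 2 eq, so 1559 / 2 = 779.3 mol.
(b) Mass: 779.3 mol × 106 g/mol = 82,610 g.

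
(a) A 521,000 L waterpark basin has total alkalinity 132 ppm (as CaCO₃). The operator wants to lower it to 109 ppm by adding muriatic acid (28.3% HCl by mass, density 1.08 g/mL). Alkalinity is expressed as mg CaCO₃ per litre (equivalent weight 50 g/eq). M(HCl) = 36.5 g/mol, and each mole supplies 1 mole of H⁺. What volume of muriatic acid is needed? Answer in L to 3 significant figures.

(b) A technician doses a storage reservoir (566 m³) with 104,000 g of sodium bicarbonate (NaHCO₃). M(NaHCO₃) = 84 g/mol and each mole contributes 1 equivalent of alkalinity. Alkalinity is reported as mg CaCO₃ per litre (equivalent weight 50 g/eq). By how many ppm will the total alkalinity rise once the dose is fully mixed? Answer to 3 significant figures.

(a) 28.6 L; (b) 109 ppm

(a) Alkalinity to neutralize: (132 − 109) = 23 mg/L as CaCO₃ × 521,000 L = 11,980 g as CaCO₃.
(a) Equivalents of H⁺ required: 11,980 ÷ 50 g/eq = 239.7 eq = 239.7 mol HCl.
(a) Mass of HCl: 239.7 × 36.5 = 8748 g.
(a) Mass of 28.3% solution: 8748 / 0.283 = 30,910 g.
(a) Volume: 30,910 g ÷ 1.08 g/mL = 28,620 mL.

(b) Volume: 566 m³ = 566,000 L.
(b) Moles of NaHCO₃: 104,000 g ÷ 84 g/mol = 1238 mol → 1238 eq of alkalinity.
(b) As CaCO₃: 1238 eq × 50 g/eq = 61,900 g.
(b) Rise: 61,900 g / 566,000 L × 1000 = 109.4 mg/L.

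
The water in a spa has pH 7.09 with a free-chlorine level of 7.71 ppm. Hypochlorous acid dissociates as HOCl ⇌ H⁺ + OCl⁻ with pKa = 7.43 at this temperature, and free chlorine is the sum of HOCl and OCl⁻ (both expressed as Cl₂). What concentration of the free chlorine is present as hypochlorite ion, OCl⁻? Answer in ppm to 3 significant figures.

[OCl⁻]/[HOCl] = 10^(pH − pKa) = 10^(7.09 − 7.43) = 10^-0.34 = 0.4571.
Fraction as HOCl = 1 / (1 + 0.4571) = 0.6863.
OCl⁻ = (1 − 0.6863) × 7.71 ppm = 2.419 ppm.

2.42 ppm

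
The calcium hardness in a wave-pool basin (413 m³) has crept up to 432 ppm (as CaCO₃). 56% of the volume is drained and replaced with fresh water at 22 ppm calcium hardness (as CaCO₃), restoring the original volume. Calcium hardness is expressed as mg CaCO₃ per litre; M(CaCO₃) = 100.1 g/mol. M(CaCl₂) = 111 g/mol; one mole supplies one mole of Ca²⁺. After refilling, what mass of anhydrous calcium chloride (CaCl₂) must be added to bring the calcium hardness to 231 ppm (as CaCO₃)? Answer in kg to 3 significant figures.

Volume: 413 m³ = 413,000 L.
After draining 56% and refilling: 432 × 0.44 + 22 × 0.56 = 202.4 ppm.
Deficit to target: 231 − 202.4 = 28.6 mg/L.
As CaCO₃: 28.6 mg/L × 413,000 L = 11,810 g; ÷ 100.1 = 118 mol Ca²⁺.
Mass: 118 × 111 = 13,100 g.

13.1 kg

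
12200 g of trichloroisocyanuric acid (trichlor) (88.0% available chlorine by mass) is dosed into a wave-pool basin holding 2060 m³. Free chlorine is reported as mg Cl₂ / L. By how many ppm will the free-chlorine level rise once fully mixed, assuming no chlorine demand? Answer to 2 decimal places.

Volume: 2060 m³ = 2,060,000 L.
Available chlorine delivered: 12,200 g × 0.88 = 10,740 g as Cl₂.
Concentration rise: 10,740 g / 2,060,000 L = 5.212 mg/L = 5.21 ppm.

5.21 ppm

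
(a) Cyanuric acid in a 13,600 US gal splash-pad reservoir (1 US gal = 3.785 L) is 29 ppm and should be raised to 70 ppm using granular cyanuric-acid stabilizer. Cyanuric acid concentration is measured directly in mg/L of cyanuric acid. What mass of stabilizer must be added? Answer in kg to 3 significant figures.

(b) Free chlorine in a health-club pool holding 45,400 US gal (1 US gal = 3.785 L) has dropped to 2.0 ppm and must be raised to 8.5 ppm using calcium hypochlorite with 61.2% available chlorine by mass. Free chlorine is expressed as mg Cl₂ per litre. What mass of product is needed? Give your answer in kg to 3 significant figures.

(a) Volume: 13,600 US gal × 3.785 L/gal = 51,476 L.
(a) CYA to add: (70 − 29) = 41 mg/L × 51,476 L = 2111 g cyanuric acid.

(b) Volume: 45,400 US gal × 3.785 L/gal = 171,839 L.
(b) Chlorine deficit: 8.5 − 2.0 = 6.5 ppm = 6.5 mg/L as Cl₂.
(b) Cl₂ equivalent needed: 6.5 mg/L × 171,839 L = 1,117,000 mg = 1117 g.
(b) Product at 61.2% available chlorine: 1117 / 0.612 = 1825 g.

(a) 2.11 kg; (b) 1.83 kg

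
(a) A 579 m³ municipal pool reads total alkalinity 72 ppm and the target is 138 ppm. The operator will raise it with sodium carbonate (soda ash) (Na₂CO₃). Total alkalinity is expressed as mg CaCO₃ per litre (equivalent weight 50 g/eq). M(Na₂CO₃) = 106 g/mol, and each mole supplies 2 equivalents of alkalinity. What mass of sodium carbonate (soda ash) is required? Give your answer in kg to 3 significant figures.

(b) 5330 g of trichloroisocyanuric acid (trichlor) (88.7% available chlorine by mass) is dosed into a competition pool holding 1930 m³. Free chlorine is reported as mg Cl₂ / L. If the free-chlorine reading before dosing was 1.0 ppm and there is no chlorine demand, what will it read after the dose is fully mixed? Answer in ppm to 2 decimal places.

(a) Volume: 579 m³ = 579,000 L.
(a) Alkalinity to add: (138 − 72) = 66 mg/L as CaCO₃ × 579,000 L = 38,210 g as CaCO₃.
(a) Equivalents: 38,210 g ÷ 50 g/eq = 764.3 eq.
(a) Each mole of Na₂CO₃ supplies 2 eq, so 764.3 / 2 = 382.1 mol.
(a) Mass: 382.1 mol × 106 g/mol = 40,510 g.

(b) Volume: 1930 m³ = 1,930,000 L.
(b) Available chlorine delivered: 5330 g × 0.887 = 4728 g as Cl₂.
(b) Concentration rise: 4728 g / 1,930,000 L = 2.45 mg/L = 2.45 ppm.
(b) Final FC: 1.0 + 2.45 = 3.45 ppm.

(a) 40.5 kg; (b) 3.45 ppm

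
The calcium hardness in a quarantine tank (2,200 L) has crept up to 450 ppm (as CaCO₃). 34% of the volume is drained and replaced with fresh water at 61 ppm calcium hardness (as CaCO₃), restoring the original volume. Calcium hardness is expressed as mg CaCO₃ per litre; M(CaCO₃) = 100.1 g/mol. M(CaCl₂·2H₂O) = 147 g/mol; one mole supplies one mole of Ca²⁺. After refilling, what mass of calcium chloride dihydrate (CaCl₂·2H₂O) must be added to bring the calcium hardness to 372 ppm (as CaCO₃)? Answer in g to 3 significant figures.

175 g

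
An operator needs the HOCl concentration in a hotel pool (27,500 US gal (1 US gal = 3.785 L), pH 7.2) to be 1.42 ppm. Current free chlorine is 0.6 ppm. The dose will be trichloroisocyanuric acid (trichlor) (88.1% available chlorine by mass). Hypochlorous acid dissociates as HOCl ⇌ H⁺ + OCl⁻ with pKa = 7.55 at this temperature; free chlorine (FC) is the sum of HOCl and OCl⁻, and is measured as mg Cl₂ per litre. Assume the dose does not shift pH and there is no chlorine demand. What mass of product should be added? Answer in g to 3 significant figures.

Volume: 27,500 US gal × 3.785 L/gal = 104,088 L.
[OCl⁻]/[HOCl] = 10^(pH − pKa) = 10^(7.2 − 7.55) = 0.4467; fraction as HOCl = 1/(1 + 0.4467) = 0.6912.
Free chlorine required for 1.42 ppm HOCl: 1.42 / 0.6912 = 2.054 ppm.
FC to add: 2.054 − 0.6 = 1.454 mg/L as Cl₂.
Cl₂ equivalent: 1.454 mg/L × 104,088 L = 151.4 g.
Product at 88.1% available Cl: 151.4 / 0.881 = 171.8 g.

172 g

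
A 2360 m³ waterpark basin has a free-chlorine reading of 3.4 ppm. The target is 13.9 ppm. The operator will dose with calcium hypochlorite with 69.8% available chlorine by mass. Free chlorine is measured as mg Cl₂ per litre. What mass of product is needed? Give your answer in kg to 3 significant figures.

Volume: 2360 m³ = 2,360,000 L.
Chlorine deficit: 13.9 − 3.4 = 10.5 ppm = 10.5 mg/L as Cl₂.
Cl₂ equivalent needed: 10.5 mg/L × 2,360,000 L = 24,780,000 mg = 24,780 g.
Product at 69.8% available chlorine: 24,780 / 0.698 = 35,500 g.

35.5 kg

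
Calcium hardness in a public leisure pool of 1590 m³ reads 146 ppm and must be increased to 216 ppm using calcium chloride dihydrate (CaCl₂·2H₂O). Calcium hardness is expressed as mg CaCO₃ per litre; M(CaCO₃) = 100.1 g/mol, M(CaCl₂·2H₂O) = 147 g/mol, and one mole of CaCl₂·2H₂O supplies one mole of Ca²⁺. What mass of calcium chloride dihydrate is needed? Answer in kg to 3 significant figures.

163 kg

Volume: 1590 m³ = 1,590,000 L.
Hardness to add: (216 − 146) = 70 mg/L as CaCO₃ × 1,590,000 L = 111,300 g as CaCO₃.
Moles of Ca²⁺ (1 mol Ca²⁺ ≡ 1 mol CaCO₃): 111,300 / 100.1 g/mol = 1112 mol.
Mass of CaCl₂·2H₂O: 1112 × 147 = 163,400 g.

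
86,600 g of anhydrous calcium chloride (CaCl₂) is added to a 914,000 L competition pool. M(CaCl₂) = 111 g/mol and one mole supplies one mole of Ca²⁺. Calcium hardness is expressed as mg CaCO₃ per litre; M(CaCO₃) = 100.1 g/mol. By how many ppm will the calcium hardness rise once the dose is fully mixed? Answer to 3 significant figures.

Moles of Ca²⁺: 86,600 g ÷ 111 g/mol = 780.2 mol.
As CaCO₃: 780.2 mol × 100.1 g/mol = 78,100 g.
Rise: 78,100 g / 914,000 L × 1000 = 85.44 mg/L.

85.4 ppm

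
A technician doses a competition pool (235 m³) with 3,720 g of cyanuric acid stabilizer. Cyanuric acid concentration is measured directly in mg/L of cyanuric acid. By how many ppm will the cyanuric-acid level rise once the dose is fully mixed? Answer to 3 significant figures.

Volume: 235 m³ = 235,000 L.
Rise: 3,720 g / 235,000 L × 1000 = 15.83 mg/L.

15.8 ppm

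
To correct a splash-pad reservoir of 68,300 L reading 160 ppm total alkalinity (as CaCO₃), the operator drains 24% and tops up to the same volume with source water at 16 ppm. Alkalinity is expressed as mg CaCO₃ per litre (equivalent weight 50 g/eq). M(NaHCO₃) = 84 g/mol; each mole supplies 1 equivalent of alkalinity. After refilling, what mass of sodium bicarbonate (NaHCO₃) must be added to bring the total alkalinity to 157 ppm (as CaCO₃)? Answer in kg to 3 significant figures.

3.62 kg

After draining 24% and refilling: 160 × 0.76 + 16 × 0.24 = 125.44 ppm.
Deficit to target: 157 − 125.44 = 31.56 mg/L.
As CaCO₃: 31.56 mg/L × 68,300 L = 2156 g; ÷ 50 g/eq ÷ 1 = 43.11 mol NaHCO₃.
Mass: 43.11 × 84 = 3621 g.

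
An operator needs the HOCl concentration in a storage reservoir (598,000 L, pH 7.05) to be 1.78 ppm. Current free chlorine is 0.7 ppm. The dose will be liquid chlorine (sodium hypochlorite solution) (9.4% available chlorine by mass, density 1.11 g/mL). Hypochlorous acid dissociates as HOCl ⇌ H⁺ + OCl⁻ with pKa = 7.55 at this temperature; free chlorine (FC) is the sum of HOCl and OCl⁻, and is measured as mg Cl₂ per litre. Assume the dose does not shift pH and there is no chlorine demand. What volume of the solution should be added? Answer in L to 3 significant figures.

[OCl⁻]/[HOCl] = 10^(pH − pKa) = 10^(7.05 − 7.55) = 0.3162; fraction as HOCl = 1/(1 + 0.3162) = 0.7597.
Free chlorine required for 1.78 ppm HOCl: 1.78 / 0.7597 = 2.343 ppm.
FC to add: 2.343 − 0.7 = 1.643 mg/L as Cl₂.
Cl₂ equivalent: 1.643 mg/L × 598,000 L = 982.4 g.
Product at 9.4% available Cl: 982.4 / 0.094 = 10,450 g.
Volume: 10,450 g ÷ 1.11 g/mL = 9416 mL.

9.42 L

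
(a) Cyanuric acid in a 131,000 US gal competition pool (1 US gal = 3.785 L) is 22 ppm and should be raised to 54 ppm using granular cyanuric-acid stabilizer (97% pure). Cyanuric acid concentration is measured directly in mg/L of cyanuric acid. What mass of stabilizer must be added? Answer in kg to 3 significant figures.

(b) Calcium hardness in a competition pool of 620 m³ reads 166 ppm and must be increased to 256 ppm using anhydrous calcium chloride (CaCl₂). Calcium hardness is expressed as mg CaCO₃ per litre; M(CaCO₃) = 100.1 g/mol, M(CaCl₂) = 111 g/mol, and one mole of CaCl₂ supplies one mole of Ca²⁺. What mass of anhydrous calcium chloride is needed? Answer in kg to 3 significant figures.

(a) 16.4 kg; (b) 61.9 kg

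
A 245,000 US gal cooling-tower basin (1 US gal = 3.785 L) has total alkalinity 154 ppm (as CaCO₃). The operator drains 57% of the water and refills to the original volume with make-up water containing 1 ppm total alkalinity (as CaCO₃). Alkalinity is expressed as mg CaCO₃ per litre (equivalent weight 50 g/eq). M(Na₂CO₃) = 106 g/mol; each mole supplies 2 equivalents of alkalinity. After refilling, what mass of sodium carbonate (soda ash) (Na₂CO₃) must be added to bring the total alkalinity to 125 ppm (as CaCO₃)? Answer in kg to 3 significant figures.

57.2 kg

Volume: 245,000 US gal × 3.785 L/gal = 927,325 L.
After draining 57% and refilling: 154 × 0.43 + 1 × 0.57 = 66.79 ppm.
Deficit to target: 125 − 66.79 = 58.21 mg/L.
As CaCO₃: 58.21 mg/L × 927,325 L = 53,980 g; ÷ 50 g/eq ÷ 2 = 539.8 mol Na₂CO₃.
Mass: 539.8 × 106 = 57,220 g.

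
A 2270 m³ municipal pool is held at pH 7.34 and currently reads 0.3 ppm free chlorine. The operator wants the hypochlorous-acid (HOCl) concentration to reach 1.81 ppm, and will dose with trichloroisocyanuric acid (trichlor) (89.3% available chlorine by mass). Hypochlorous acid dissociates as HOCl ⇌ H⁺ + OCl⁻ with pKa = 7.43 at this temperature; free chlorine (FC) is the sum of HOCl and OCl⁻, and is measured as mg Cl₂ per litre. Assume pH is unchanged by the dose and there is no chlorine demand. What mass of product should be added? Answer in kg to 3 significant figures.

7.58 kg

Volume: 2270 m³ = 2,270,000 L.
[OCl⁻]/[HOCl] = 10^(pH − pKa) = 10^(7.34 − 7.43) = 0.8128; fraction as HOCl = 1/(1 + 0.8128) = 0.5516.
Free chlorine required for 1.81 ppm HOCl: 1.81 / 0.5516 = 3.281 ppm.
FC to add: 3.281 − 0.3 = 2.981 mg/L as Cl₂.
Cl₂ equivalent: 2.981 mg/L × 2,270,000 L = 6767 g.
Product at 89.3% available Cl: 6767 / 0.893 = 7578 g.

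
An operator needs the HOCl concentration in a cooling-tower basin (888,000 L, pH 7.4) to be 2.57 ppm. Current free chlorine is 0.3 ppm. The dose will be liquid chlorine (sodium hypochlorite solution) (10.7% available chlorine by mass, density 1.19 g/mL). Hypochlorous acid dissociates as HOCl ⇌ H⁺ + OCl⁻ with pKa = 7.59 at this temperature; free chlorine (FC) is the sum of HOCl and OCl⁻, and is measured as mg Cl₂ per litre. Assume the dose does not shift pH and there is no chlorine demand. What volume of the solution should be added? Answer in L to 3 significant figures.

27.4 L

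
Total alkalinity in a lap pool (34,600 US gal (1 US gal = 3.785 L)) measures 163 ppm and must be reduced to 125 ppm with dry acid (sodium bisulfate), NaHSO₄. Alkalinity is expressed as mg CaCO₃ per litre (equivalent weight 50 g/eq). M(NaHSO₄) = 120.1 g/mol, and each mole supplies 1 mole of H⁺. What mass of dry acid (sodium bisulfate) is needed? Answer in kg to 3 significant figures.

12.0 kg

Volume: 34,600 US gal × 3.785 L/gal = 130,961 L.
Alkalinity to neutralize: (163 − 125) = 38 mg/L as CaCO₃ × 130,961 L = 4977 g as CaCO₃.
Equivalents of H⁺ required: 4977 ÷ 50 g/eq = 99.53 eq = 99.53 mol NaHSO₄.
Mass of NaHSO₄: 99.53 × 120.1 = 11,950 g.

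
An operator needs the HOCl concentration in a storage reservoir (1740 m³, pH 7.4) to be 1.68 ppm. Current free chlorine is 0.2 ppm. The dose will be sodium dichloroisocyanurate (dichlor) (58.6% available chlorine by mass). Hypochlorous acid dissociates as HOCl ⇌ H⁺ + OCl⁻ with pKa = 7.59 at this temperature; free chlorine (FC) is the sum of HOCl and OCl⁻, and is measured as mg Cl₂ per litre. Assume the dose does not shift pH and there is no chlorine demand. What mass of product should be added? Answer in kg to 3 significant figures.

7.62 kg

Volume: 1740 m³ = 1,740,000 L.
[OCl⁻]/[HOCl] = 10^(pH − pKa) = 10^(7.4 − 7.59) = 0.6457; fraction as HOCl = 1/(1 + 0.6457) = 0.6077.
Free chlorine required for 1.68 ppm HOCl: 1.68 / 0.6077 = 2.765 ppm.
FC to add: 2.765 − 0.2 = 2.565 mg/L as Cl₂.
Cl₂ equivalent: 2.565 mg/L × 1,740,000 L = 4463 g.
Product at 58.6% available Cl: 4463 / 0.586 = 7615 g.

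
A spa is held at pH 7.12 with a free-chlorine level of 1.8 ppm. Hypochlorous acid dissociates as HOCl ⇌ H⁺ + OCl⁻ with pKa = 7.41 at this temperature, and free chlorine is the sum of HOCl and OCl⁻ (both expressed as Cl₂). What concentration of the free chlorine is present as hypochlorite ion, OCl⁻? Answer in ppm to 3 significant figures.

[OCl⁻]/[HOCl] = 10^(pH − pKa) = 10^(7.12 − 7.41) = 10^-0.29 = 0.5129.
Fraction as HOCl = 1 / (1 + 0.5129) = 0.661.
OCl⁻ = (1 − 0.661) × 1.8 ppm = 0.6102 ppm.

0.610 ppm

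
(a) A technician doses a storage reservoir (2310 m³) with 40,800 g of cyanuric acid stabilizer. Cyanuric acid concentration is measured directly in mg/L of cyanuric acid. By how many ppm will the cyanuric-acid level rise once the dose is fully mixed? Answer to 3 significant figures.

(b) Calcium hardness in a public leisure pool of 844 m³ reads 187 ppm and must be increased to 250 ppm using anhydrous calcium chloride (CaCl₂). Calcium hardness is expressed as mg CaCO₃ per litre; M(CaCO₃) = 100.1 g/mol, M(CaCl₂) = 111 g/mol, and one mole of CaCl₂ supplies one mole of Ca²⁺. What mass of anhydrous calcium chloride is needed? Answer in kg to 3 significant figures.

(a) Volume: 2310 m³ = 2,310,000 L.
(a) Rise: 40,800 g / 2,310,000 L × 1000 = 17.66 mg/L.

(b) Volume: 844 m³ = 844,000 L.
(b) Hardness to add: (250 − 187) = 63 mg/L as CaCO₃ × 844,000 L = 53,170 g as CaCO₃.
(b) Moles of Ca²⁺ (1 mol Ca²⁺ ≡ 1 mol CaCO₃): 53,170 / 100.1 g/mol = 531.2 mol.
(b) Mass of CaCl₂: 531.2 × 111 = 58,960 g.

(a) 17.7 ppm; (b) 59.0 kg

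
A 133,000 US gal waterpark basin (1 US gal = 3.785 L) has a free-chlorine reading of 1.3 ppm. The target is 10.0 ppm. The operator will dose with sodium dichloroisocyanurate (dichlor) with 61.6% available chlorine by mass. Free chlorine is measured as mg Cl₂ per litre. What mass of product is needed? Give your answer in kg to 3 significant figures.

7.11 kg

Volume: 133,000 US gal × 3.785 L/gal = 503,405 L.
Chlorine deficit: 10.0 − 1.3 = 8.7 ppm = 8.7 mg/L as Cl₂.
Cl₂ equivalent needed: 8.7 mg/L × 503,405 L = 4,380,000 mg = 4380 g.
Product at 61.6% available chlorine: 4380 / 0.616 = 7110 g.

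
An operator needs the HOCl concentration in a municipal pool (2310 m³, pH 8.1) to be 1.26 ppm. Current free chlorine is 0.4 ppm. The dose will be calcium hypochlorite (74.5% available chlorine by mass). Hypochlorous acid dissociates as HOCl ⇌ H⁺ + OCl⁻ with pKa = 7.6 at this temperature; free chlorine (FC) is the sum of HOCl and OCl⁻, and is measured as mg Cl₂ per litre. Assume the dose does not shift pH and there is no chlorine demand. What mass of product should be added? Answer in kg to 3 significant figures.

Volume: 2310 m³ = 2,310,000 L.
[OCl⁻]/[HOCl] = 10^(pH − pKa) = 10^(8.1 − 7.6) = 3.162; fraction as HOCl = 1/(1 + 3.162) = 0.2403.
Free chlorine required for 1.26 ppm HOCl: 1.26 / 0.2403 = 5.244 ppm.
FC to add: 5.244 − 0.4 = 4.844 mg/L as Cl₂.
Cl₂ equivalent: 4.844 mg/L × 2,310,000 L = 11,190 g.
Product at 74.5% available Cl: 11,190 / 0.745 = 15,020 g.

15.0 kg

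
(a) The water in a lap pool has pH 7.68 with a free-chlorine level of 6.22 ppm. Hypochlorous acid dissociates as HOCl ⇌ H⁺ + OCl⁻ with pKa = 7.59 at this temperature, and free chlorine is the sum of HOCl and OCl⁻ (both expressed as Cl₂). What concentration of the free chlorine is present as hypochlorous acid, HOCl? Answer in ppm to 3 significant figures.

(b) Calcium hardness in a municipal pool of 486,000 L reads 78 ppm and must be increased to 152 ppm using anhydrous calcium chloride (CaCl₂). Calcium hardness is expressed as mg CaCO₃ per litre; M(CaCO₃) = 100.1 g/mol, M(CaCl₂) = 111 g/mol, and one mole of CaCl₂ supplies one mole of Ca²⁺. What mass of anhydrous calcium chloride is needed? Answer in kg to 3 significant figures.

(a) [OCl⁻]/[HOCl] = 10^(pH − pKa) = 10^(7.68 − 7.59) = 10^0.09 = 1.23.
(a) Fraction as HOCl = 1 / (1 + 1.23) = 0.4484.
(a) HOCl = 0.4484 × 6.22 ppm = 2.789 ppm.

(b) Hardness to add: (152 − 78) = 74 mg/L as CaCO₃ × 486,000 L = 35,960 g as CaCO₃.
(b) Moles of Ca²⁺ (1 mol Ca²⁺ ≡ 1 mol CaCO₃): 35,960 / 100.1 g/mol = 359.3 mol.
(b) Mass of CaCl₂: 359.3 × 111 = 39,880 g.

(a) 2.79 ppm; (b) 39.9 kg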